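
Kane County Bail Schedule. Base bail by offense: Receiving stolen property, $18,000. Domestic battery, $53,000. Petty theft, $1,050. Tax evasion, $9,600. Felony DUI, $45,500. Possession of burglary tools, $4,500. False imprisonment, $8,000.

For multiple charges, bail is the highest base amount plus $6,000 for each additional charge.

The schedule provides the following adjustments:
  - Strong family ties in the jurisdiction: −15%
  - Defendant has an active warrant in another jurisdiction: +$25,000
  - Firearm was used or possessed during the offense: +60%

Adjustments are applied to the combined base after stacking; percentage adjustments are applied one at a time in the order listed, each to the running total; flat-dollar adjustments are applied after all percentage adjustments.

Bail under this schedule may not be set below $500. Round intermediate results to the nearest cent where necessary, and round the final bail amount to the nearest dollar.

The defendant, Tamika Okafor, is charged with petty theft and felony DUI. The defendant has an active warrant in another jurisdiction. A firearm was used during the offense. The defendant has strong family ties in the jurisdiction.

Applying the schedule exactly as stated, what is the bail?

$95,040

Base amounts from the schedule: petty theft $1,050; felony DUI $45,500.
Stacking rule: highest base plus $6,000 per additional charge. Highest is felony DUI at $45,500; 1 additional charge → +$6,000. Combined base = $51,500.
Strong family ties in the jurisdiction (−15%): $51,500 × 0.85 = $43,775.
Firearm was used or possessed during the offense (+60%): $43,775 × 1.6 = $70,040.
Defendant has an active warrant in another jurisdiction (+$25,000 flat): $70,040 + $25,000 = $95,040.
$95,040 is at or above the $500 minimum.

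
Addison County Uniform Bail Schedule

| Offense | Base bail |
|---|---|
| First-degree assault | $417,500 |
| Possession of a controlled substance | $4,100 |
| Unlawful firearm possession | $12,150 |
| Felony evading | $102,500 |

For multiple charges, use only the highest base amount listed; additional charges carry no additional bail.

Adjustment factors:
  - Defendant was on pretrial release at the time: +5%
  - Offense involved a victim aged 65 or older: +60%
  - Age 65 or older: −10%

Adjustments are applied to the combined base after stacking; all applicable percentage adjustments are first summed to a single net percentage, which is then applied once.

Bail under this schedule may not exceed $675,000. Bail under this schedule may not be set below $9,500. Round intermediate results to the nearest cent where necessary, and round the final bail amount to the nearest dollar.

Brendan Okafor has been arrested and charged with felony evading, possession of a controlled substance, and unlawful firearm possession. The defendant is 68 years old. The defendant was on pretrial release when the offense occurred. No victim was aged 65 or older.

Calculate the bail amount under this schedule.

Base amounts from the schedule: felony evading $102,500; possession of a controlled substance $4,100; unlawful firearm possession $12,150.
Stacking rule: use the highest base only. Highest is felony evading at $102,500. Combined base = $102,500.
Net percentage adjustment: +5% −10% = −5%. $102,500 × 0.95 = $97,375.
$97,375 is within the $675,000 maximum.
$97,375 is at or above the $9,500 minimum.

$97,375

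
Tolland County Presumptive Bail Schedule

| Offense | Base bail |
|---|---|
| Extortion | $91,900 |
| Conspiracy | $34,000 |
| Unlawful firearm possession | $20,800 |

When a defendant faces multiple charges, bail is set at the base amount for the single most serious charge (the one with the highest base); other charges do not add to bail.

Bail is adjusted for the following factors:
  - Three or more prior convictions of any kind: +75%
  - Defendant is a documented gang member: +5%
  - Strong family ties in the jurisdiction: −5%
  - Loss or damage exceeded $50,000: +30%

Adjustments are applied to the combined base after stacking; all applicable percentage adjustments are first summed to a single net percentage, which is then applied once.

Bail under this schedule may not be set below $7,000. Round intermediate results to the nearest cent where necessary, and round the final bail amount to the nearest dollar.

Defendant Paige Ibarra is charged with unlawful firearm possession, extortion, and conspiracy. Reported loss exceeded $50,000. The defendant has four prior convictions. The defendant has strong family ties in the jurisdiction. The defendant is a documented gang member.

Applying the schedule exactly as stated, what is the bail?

$188,395

Base amounts from the schedule: unlawful firearm possession $20,800; extortion $91,900; conspiracy $34,000.
Stacking rule: use the highest base only. Highest is extortion at $91,900. Combined base = $91,900.
Net percentage adjustment: +75% +5% −5% +30% = +105%. $91,900 × 2.05 = $188,395.
$188,395 is at or above the $7,000 minimum.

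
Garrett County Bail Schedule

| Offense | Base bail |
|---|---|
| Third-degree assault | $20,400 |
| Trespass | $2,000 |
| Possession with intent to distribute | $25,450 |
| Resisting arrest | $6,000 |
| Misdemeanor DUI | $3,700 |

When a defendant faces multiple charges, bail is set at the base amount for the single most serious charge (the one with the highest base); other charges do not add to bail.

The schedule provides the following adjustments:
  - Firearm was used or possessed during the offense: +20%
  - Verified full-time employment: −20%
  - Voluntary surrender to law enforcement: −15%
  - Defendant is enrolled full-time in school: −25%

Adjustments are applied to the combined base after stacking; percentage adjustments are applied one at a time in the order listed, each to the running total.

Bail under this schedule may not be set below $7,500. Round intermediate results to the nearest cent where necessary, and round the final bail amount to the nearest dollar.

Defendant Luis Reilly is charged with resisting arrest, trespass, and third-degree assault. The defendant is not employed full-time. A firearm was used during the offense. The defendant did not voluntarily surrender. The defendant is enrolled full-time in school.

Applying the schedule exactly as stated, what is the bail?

$18,360

Base amounts from the schedule: resisting arrest $6,000; trespass $2,000; third-degree assault $20,400.
Stacking rule: use the highest base only. Highest is third-degree assault at $20,400. Combined base = $20,400.
Firearm was used or possessed during the offense (+20%): $20,400 × 1.2 = $24,480.
Defendant is enrolled full-time in school (−25%): $24,480 × 0.75 = $18,360.
$18,360 is at or above the $7,500 minimum.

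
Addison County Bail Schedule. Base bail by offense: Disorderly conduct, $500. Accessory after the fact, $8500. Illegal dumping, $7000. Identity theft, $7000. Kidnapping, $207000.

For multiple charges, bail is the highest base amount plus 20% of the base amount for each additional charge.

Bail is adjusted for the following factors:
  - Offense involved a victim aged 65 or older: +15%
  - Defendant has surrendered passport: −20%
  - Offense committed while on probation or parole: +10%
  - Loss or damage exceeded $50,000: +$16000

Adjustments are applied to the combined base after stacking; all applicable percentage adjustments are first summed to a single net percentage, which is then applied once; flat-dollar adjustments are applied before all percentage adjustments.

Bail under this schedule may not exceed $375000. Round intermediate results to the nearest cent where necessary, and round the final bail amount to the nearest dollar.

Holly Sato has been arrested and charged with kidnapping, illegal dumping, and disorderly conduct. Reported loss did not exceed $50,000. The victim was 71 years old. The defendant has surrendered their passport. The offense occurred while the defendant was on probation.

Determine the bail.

Base amounts from the schedule: kidnapping $207000; illegal dumping $7000; disorderly conduct $500.
Stacking rule: highest base plus 20% of each additional charge. Highest is kidnapping at $207000. Additional: $7000 × 20% = $1400; $500 × 20% = $100. Combined base = $207000 + $1500 = $208500.
Net percentage adjustment: +15% −20% +10% = +5%. $208500 × 1.05 = $218925.
$218925 is within the $375000 maximum.

$218925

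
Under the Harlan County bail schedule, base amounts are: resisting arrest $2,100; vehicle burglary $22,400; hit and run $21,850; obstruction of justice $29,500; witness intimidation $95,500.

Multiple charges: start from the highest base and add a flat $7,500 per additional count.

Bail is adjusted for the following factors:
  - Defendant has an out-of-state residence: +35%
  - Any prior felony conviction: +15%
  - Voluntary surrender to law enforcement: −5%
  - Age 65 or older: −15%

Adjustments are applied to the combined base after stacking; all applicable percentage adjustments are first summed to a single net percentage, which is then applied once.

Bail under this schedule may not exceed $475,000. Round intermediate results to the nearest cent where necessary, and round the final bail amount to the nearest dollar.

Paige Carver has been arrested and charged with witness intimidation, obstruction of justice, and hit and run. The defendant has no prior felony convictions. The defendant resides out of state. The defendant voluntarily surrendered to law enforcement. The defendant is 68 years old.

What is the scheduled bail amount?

$127,075

Base amounts from the schedule: witness intimidation $95,500; obstruction of justice $29,500; hit and run $21,850.
Stacking rule: highest base plus $7,500 per additional charge. Highest is witness intimidation at $95,500; 2 additional charges → +$15,000. Combined base = $110,500.
Net percentage adjustment: +35% −5% −15% = +15%. $110,500 × 1.15 = $127,075.
$127,075 is within the $475,000 maximum.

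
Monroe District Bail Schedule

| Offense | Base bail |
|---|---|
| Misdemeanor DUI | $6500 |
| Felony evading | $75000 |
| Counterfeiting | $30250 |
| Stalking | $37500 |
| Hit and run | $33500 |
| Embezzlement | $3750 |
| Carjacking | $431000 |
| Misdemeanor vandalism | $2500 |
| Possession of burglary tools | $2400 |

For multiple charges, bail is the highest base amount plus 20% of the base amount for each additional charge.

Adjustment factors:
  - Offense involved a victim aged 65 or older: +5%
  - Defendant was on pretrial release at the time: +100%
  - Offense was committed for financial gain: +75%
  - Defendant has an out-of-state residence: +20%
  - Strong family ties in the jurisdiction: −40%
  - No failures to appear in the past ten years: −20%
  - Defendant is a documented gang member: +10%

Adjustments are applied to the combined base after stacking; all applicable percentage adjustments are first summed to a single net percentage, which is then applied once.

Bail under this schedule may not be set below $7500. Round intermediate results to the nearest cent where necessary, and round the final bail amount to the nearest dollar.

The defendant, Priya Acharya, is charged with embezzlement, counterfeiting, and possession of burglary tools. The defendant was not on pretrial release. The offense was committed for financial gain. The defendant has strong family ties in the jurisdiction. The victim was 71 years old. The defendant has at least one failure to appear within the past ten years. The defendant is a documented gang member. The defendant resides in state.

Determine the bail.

Base amounts from the schedule: embezzlement $3750; counterfeiting $30250; possession of burglary tools $2400.
Stacking rule: highest base plus 20% of each additional charge. Highest is counterfeiting at $30250. Additional: $3750 × 20% = $750; $2400 × 20% = $480. Combined base = $30250 + $1230 = $31480.
Net percentage adjustment: +5% +75% −40% +10% = +50%. $31480 × 1.5 = $47220.
$47220 is at or above the $7500 minimum.

$47220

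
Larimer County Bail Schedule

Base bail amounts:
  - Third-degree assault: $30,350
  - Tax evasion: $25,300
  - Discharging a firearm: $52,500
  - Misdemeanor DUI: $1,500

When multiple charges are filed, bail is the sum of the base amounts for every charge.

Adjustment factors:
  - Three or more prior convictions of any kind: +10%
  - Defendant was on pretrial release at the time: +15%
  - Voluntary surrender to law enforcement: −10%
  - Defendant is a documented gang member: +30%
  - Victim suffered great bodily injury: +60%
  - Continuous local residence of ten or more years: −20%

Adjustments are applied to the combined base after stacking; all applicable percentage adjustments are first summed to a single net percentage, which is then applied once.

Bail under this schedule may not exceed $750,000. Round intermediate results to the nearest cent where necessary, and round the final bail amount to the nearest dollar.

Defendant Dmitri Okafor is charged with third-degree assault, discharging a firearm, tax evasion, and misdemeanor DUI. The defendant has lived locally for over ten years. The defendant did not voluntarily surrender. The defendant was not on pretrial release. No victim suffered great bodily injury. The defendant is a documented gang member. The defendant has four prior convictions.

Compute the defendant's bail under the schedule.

$131,580

Base amounts from the schedule: third-degree assault $30,350; discharging a firearm $52,500; tax evasion $25,300; misdemeanor DUI $1,500.
Stacking rule: sum of all bases. $30,350 + $52,500 + $25,300 + $1,500 = $109,650.
Net percentage adjustment: +10% +30% −20% = +20%. $109,650 × 1.2 = $131,580.
$131,580 is within the $750,000 maximum.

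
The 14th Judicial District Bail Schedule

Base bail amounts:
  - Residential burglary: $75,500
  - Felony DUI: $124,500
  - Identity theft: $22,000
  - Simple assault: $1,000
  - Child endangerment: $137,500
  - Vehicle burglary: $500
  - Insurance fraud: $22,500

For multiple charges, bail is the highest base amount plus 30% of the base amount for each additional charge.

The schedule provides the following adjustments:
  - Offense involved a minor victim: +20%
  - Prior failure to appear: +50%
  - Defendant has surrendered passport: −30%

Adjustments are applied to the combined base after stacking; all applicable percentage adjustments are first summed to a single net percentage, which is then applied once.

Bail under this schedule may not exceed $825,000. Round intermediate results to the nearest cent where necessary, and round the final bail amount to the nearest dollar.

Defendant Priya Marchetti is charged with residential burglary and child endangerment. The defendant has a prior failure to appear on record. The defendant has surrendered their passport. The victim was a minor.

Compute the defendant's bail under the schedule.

$224,210

Base amounts from the schedule: residential burglary $75,500; child endangerment $137,500.
Stacking rule: highest base plus 30% of each additional charge. Highest is child endangerment at $137,500. Additional: $75,500 × 30% = $22,650. Combined base = $137,500 + $22,650 = $160,150.
Net percentage adjustment: +20% +50% −30% = +40%. $160,150 × 1.4 = $224,210.
$224,210 is within the $825,000 maximum.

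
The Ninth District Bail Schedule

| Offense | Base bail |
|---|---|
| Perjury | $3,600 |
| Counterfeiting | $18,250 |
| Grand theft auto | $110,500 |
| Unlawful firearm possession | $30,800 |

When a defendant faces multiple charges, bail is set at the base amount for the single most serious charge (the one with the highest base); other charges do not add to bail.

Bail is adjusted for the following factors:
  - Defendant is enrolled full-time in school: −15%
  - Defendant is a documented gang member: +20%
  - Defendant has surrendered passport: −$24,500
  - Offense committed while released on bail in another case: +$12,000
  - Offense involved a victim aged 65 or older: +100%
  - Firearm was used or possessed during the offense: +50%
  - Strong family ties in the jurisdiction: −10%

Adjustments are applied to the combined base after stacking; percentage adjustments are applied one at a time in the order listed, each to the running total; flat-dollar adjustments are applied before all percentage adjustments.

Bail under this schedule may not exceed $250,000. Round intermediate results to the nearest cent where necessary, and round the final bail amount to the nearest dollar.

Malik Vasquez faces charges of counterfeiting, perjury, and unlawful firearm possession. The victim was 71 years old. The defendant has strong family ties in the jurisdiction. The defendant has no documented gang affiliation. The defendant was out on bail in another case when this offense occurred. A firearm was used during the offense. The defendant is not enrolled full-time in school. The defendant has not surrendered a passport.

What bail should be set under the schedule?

$115,560

Base amounts from the schedule: counterfeiting $18,250; perjury $3,600; unlawful firearm possession $30,800.
Stacking rule: use the highest base only. Highest is unlawful firearm possession at $30,800. Combined base = $30,800.
Offense committed while released on bail in another case (+$12,000 flat): $30,800 + $12,000 = $42,800.
Offense involved a victim aged 65 or older (+100%): $42,800 × 2 = $85,600.
Firearm was used or possessed during the offense (+50%): $85,600 × 1.5 = $128,400.
Strong family ties in the jurisdiction (−10%): $128,400 × 0.9 = $115,560.
$115,560 is within the $250,000 maximum.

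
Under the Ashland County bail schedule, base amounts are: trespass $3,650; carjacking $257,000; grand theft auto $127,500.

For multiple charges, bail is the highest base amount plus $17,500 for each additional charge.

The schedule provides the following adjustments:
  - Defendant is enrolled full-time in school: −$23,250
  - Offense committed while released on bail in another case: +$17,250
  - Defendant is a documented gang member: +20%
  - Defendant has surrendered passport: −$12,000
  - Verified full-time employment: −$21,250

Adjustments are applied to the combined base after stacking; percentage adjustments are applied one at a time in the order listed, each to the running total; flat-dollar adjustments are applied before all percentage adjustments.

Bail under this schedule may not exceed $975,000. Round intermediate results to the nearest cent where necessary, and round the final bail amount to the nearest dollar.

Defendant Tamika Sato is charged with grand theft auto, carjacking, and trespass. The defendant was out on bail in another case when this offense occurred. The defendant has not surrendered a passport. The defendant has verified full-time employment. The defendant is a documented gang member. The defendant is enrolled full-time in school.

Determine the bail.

$317,700

Base amounts from the schedule: grand theft auto $127,500; carjacking $257,000; trespass $3,650.
Stacking rule: highest base plus $17,500 per additional charge. Highest is carjacking at $257,000; 2 additional charges → +$35,000. Combined base = $292,000.
Defendant is enrolled full-time in school (−$23,250 flat): $292,000 − $23,250 = $268,750.
Offense committed while released on bail in another case (+$17,250 flat): $268,750 + $17,250 = $286,000.
Verified full-time employment (−$21,250 flat): $286,000 − $21,250 = $264,750.
Defendant is a documented gang member (+20%): $264,750 × 1.2 = $317,700.
$317,700 is within the $975,000 maximum.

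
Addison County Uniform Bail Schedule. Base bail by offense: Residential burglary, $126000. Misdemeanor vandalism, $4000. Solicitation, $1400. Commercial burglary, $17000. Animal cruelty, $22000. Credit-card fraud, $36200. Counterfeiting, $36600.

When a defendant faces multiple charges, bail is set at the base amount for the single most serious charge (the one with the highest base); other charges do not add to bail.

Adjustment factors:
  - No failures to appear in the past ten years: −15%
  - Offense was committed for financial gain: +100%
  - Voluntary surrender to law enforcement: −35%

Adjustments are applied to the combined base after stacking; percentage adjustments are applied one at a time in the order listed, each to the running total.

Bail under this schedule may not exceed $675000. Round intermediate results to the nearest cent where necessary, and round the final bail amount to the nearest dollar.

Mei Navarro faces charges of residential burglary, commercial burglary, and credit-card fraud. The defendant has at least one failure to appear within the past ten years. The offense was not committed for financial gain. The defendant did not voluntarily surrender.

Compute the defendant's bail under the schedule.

$126000

Base amounts from the schedule: residential burglary $126000; commercial burglary $17000; credit-card fraud $36200.
Stacking rule: use the highest base only. Highest is residential burglary at $126000. Combined base = $126000.
No adjustment factors apply to this defendant.
$126000 is within the $675000 maximum.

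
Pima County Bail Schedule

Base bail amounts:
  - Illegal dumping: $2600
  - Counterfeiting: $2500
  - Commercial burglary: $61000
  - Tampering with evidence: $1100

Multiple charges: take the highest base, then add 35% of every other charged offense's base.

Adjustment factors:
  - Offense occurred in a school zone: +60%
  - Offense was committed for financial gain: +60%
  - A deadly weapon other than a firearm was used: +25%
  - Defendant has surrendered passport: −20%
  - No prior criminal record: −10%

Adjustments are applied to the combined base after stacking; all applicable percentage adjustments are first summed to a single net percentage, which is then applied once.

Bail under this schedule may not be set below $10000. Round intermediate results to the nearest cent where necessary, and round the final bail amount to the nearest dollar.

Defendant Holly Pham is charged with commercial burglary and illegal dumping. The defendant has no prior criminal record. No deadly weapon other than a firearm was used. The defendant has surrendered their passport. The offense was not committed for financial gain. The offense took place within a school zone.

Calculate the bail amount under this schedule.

$80483

Base amounts from the schedule: commercial burglary $61000; illegal dumping $2600.
Stacking rule: highest base plus 35% of each additional charge. Highest is commercial burglary at $61000. Additional: $2600 × 35% = $910. Combined base = $61000 + $910 = $61910.
Net percentage adjustment: +60% −20% −10% = +30%. $61910 × 1.3 = $80483.
$80483 is at or above the $10000 minimum.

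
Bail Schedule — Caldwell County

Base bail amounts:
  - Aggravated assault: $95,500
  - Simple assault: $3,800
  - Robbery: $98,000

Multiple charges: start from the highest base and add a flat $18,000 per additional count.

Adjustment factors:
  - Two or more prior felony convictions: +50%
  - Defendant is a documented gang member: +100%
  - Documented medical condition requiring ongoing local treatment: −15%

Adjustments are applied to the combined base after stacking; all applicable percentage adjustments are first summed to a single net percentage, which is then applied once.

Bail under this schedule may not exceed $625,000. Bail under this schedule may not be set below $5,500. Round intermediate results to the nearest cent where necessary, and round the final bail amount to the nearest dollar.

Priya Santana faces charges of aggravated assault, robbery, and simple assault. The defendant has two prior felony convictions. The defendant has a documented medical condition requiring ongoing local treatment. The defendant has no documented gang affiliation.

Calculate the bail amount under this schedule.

Base amounts from the schedule: aggravated assault $95,500; robbery $98,000; simple assault $3,800.
Stacking rule: highest base plus $18,000 per additional charge. Highest is robbery at $98,000; 2 additional charges → +$36,000. Combined base = $134,000.
Net percentage adjustment: +50% −15% = +35%. $134,000 × 1.35 = $180,900.
$180,900 is within the $625,000 maximum.
$180,900 is at or above the $5,500 minimum.

$180,900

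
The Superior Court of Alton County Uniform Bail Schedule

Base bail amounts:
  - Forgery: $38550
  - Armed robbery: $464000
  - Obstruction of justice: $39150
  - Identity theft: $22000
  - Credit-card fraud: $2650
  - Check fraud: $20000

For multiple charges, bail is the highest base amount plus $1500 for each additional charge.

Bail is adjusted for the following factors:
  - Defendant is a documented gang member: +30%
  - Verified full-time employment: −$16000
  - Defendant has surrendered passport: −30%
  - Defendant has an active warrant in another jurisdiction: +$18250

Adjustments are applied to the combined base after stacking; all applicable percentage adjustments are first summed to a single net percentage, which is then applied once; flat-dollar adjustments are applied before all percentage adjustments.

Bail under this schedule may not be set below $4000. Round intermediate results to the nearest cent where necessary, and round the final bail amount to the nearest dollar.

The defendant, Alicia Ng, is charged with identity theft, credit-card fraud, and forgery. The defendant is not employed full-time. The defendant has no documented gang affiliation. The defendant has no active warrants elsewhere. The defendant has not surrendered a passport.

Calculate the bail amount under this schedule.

$41550

Base amounts from the schedule: identity theft $22000; credit-card fraud $2650; forgery $38550.
Stacking rule: highest base plus $1500 per additional charge. Highest is forgery at $38550; 2 additional charges → +$3000. Combined base = $41550.
No adjustment factors apply to this defendant.
$41550 is at or above the $4000 minimum.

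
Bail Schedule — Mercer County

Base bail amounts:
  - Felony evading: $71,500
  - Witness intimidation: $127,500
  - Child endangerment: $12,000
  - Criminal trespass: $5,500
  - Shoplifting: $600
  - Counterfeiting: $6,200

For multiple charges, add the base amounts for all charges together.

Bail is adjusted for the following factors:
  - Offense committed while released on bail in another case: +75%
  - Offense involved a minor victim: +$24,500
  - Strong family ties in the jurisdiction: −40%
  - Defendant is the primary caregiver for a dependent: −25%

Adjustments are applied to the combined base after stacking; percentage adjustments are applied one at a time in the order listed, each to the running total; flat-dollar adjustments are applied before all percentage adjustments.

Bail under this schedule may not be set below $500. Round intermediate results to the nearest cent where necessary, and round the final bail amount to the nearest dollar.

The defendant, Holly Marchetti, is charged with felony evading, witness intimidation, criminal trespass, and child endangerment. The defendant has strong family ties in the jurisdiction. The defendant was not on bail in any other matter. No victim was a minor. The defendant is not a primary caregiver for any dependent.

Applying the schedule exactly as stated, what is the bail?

$129,900

Base amounts from the schedule: felony evading $71,500; witness intimidation $127,500; criminal trespass $5,500; child endangerment $12,000.
Stacking rule: sum of all bases. $71,500 + $127,500 + $5,500 + $12,000 = $216,500.
Strong family ties in the jurisdiction (−40%): $216,500 × 0.6 = $129,900.
$129,900 is at or above the $500 minimum.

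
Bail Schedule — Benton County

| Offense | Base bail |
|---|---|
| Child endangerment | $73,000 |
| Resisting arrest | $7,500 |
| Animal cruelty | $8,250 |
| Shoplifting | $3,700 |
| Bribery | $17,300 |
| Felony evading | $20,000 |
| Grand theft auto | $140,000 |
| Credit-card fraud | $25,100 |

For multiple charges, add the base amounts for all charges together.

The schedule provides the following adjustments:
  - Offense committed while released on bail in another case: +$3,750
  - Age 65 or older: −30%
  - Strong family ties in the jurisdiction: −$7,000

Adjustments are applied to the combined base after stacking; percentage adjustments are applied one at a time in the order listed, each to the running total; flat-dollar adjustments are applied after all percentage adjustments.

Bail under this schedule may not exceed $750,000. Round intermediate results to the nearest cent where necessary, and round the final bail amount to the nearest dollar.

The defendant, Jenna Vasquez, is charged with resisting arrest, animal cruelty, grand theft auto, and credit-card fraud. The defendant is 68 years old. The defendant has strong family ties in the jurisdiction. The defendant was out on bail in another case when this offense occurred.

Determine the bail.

Base amounts from the schedule: resisting arrest $7,500; animal cruelty $8,250; grand theft auto $140,000; credit-card fraud $25,100.
Stacking rule: sum of all bases. $7,500 + $8,250 + $140,000 + $25,100 = $180,850.
Age 65 or older (−30%): $180,850 × 0.7 = $126,595.
Offense committed while released on bail in another case (+$3,750 flat): $126,595 + $3,750 = $130,345.
Strong family ties in the jurisdiction (−$7,000 flat): $130,345 − $7,000 = $123,345.
$123,345 is within the $750,000 maximum.

$123,345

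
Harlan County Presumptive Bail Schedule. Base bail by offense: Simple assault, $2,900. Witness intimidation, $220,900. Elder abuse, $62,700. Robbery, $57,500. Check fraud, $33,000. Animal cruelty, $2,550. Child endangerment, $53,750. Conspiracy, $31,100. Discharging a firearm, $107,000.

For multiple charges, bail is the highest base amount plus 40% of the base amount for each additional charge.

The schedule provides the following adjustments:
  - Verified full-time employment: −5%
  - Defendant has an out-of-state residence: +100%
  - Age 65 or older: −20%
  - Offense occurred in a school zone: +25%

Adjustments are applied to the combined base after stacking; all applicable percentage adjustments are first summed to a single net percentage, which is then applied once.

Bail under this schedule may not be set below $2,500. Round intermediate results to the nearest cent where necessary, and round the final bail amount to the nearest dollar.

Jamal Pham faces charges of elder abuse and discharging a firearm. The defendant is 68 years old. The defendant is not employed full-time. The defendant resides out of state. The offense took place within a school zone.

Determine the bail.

$270,764

Base amounts from the schedule: elder abuse $62,700; discharging a firearm $107,000.
Stacking rule: highest base plus 40% of each additional charge. Highest is discharging a firearm at $107,000. Additional: $62,700 × 40% = $25,080. Combined base = $107,000 + $25,080 = $132,080.
Net percentage adjustment: +100% −20% +25% = +105%. $132,080 × 2.05 = $270,764.
$270,764 is at or above the $2,500 minimum.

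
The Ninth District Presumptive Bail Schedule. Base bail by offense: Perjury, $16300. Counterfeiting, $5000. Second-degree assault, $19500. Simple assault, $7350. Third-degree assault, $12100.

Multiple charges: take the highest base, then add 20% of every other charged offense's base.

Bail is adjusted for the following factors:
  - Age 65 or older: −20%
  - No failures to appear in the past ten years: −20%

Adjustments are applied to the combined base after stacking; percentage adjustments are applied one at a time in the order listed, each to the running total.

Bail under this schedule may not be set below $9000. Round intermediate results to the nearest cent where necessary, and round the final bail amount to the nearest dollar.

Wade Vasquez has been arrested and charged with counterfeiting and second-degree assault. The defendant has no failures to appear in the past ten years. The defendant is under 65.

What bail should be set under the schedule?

Base amounts from the schedule: counterfeiting $5000; second-degree assault $19500.
Stacking rule: highest base plus 20% of each additional charge. Highest is second-degree assault at $19500. Additional: $5000 × 20% = $1000. Combined base = $19500 + $1000 = $20500.
No failures to appear in the past ten years (−20%): $20500 × 0.8 = $16400.
$16400 is at or above the $9000 minimum.

$16400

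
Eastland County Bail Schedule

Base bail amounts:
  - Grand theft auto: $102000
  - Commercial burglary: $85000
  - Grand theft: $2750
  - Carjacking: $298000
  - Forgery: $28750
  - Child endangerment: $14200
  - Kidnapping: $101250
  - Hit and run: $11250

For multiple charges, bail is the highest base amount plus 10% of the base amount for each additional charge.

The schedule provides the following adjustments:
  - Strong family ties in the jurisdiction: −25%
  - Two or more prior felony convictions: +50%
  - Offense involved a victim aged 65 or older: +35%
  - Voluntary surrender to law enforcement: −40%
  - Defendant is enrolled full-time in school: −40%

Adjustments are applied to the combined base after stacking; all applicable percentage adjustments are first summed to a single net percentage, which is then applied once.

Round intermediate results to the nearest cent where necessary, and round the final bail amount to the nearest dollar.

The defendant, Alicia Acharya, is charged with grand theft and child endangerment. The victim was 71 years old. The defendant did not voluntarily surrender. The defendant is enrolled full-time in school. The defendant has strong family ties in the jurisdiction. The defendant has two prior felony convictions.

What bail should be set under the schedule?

Base amounts from the schedule: grand theft $2750; child endangerment $14200.
Stacking rule: highest base plus 10% of each additional charge. Highest is child endangerment at $14200. Additional: $2750 × 10% = $275. Combined base = $14200 + $275 = $14475.
Net percentage adjustment: −25% +50% +35% −40% = +20%. $14475 × 1.2 = $17370.

$17370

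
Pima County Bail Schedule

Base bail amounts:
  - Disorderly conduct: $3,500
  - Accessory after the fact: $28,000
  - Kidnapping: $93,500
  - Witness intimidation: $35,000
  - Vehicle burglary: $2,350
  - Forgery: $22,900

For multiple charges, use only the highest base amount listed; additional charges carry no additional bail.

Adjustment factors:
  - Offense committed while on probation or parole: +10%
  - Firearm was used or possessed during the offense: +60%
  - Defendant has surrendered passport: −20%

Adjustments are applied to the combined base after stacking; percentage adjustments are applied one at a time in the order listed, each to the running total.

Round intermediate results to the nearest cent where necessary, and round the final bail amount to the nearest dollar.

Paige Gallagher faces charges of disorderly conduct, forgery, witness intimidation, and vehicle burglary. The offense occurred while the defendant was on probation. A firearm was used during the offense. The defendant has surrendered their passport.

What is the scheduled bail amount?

$49,280

Base amounts from the schedule: disorderly conduct $3,500; forgery $22,900; witness intimidation $35,000; vehicle burglary $2,350.
Stacking rule: use the highest base only. Highest is witness intimidation at $35,000. Combined base = $35,000.
Offense committed while on probation or parole (+10%): $35,000 × 1.1 = $38,500.
Firearm was used or possessed during the offense (+60%): $38,500 × 1.6 = $61,600.
Defendant has surrendered passport (−20%): $61,600 × 0.8 = $49,280.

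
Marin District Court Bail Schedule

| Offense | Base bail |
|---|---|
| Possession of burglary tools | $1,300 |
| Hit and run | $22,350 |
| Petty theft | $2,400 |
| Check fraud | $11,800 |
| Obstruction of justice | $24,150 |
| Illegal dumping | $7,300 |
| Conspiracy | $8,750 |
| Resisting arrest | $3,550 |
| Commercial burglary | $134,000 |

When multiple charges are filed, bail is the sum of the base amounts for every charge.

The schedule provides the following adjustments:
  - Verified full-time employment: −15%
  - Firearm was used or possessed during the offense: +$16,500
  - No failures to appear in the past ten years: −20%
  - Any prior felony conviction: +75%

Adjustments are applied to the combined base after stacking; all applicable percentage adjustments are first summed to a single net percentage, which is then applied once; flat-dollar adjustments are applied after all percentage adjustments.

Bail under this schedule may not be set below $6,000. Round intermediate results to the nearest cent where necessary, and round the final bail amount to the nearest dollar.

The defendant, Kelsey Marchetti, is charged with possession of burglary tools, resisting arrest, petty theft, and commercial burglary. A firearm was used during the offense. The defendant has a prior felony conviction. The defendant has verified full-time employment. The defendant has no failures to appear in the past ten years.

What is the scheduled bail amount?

Base amounts from the schedule: possession of burglary tools $1,300; resisting arrest $3,550; petty theft $2,400; commercial burglary $134,000.
Stacking rule: sum of all bases. $1,300 + $3,550 + $2,400 + $134,000 = $141,250.
Net percentage adjustment: −15% −20% +75% = +40%. $141,250 × 1.4 = $197,750.
Firearm was used or possessed during the offense (+$16,500 flat): $197,750 + $16,500 = $214,250.
$214,250 is at or above the $6,000 minimum.

$214,250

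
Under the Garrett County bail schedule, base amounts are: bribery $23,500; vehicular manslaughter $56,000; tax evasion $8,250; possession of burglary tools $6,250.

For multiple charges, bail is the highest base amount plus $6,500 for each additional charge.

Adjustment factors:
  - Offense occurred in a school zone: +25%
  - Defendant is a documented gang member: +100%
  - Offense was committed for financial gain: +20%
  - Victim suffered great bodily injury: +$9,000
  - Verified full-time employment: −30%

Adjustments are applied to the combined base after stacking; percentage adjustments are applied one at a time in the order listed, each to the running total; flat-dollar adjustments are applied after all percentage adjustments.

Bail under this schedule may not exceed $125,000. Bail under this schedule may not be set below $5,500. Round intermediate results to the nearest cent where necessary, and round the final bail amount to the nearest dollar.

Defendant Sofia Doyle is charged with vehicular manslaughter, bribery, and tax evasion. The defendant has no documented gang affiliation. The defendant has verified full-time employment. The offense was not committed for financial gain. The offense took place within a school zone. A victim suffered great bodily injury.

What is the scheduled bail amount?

$69,375

Base amounts from the schedule: vehicular manslaughter $56,000; bribery $23,500; tax evasion $8,250.
Stacking rule: highest base plus $6,500 per additional charge. Highest is vehicular manslaughter at $56,000; 2 additional charges → +$13,000. Combined base = $69,000.
Offense occurred in a school zone (+25%): $69,000 × 1.25 = $86,250.
Verified full-time employment (−30%): $86,250 × 0.7 = $60,375.
Victim suffered great bodily injury (+$9,000 flat): $60,375 + $9,000 = $69,375.
$69,375 is within the $125,000 maximum.
$69,375 is at or above the $5,500 minimum.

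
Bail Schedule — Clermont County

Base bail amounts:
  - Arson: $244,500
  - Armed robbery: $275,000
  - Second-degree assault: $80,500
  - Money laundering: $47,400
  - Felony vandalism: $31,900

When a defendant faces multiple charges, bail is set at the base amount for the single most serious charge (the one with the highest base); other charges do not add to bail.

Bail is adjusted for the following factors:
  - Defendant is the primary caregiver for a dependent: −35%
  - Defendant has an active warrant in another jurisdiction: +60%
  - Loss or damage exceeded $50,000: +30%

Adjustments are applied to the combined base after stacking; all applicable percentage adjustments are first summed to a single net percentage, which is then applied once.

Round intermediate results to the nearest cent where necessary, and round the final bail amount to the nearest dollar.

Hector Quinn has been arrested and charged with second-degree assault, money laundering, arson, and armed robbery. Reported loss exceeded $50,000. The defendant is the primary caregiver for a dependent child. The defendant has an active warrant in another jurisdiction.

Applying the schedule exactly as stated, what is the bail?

$426,250

Base amounts from the schedule: second-degree assault $80,500; money laundering $47,400; arson $244,500; armed robbery $275,000.
Stacking rule: use the highest base only. Highest is armed robbery at $275,000. Combined base = $275,000.
Net percentage adjustment: −35% +60% +30% = +55%. $275,000 × 1.55 = $426,250.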